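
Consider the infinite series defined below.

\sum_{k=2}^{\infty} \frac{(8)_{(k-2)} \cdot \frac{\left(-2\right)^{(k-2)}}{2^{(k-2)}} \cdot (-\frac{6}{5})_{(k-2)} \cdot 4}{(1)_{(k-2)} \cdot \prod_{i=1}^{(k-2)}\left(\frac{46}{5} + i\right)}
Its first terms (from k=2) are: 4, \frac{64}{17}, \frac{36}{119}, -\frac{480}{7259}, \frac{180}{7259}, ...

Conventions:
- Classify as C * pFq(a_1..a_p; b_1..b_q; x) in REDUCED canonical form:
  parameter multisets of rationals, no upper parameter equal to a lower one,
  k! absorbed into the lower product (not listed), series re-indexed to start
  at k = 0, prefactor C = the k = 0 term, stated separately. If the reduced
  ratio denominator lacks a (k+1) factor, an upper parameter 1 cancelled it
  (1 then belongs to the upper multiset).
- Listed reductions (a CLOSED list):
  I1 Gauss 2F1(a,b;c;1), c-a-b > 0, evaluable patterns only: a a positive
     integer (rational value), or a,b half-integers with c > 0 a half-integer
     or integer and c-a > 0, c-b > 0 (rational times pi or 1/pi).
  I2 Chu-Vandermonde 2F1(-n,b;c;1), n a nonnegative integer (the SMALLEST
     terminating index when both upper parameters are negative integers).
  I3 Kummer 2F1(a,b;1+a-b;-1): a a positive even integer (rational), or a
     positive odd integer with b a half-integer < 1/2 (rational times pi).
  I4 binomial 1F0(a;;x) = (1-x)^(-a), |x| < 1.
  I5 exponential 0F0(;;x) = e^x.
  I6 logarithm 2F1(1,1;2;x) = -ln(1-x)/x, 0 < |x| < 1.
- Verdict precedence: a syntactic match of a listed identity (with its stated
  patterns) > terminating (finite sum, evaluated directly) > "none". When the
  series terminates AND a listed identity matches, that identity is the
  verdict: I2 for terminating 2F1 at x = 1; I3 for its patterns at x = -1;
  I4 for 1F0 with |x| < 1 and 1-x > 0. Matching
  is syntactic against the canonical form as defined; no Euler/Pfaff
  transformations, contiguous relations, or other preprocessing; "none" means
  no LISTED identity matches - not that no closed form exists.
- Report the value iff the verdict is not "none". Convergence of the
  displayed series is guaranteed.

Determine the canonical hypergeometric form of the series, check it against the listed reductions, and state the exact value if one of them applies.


At argument -1: a 2F1 with upper {-\frac{6}{5}, 8}, lower {\frac{51}{5}}, scaled by C = 4. Verdict: this is the Kummer evaluation I3 (x = -1; c = \frac{51}{5} equals 1+a-b for upper {-\frac{6}{5}, 8}: listed pattern). Value: \frac{175398}{21875}.

Structural cue: x = -1 and the lower running product (prefactor 4) is a rising factorial.
Ratio: r(k) = -1 * (k-\frac{6}{5}) (k+8) / [(k+\frac{51}{5}) (k+1)] - rational in k, leading ratio -1; with t_0 = 4, classification follows.


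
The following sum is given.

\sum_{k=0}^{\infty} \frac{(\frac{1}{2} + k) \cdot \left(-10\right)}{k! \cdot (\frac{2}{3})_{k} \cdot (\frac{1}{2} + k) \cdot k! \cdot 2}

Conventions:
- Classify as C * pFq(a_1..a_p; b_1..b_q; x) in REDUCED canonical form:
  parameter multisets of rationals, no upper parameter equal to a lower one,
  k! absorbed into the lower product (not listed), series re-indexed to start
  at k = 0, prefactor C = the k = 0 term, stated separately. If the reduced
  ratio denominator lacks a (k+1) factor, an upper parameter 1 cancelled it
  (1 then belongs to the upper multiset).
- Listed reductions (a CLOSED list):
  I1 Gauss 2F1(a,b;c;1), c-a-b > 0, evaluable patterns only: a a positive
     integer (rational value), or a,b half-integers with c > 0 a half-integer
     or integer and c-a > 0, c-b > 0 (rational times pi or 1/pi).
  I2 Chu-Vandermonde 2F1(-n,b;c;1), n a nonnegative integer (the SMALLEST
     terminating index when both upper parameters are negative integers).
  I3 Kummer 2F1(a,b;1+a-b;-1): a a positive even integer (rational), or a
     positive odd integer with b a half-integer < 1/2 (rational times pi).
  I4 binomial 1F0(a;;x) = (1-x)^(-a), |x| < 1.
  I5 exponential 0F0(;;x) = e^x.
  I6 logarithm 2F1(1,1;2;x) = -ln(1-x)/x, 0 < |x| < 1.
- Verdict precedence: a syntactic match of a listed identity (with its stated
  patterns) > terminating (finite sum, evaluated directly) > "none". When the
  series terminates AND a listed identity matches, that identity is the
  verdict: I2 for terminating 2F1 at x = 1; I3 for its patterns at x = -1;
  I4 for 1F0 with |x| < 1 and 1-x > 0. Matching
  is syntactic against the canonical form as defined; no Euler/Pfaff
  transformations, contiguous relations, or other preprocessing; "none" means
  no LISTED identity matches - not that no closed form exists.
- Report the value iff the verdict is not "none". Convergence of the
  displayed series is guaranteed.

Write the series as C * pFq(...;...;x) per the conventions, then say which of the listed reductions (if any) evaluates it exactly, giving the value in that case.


This is -5 * 0F2(-; \frac{2}{3}, 1; 1) in reduced canonical form. Verdict: none here - no I1-I6 shape fits x = 1 with lower {\frac{2}{3}, 1}.

Key observation: x = 1 and the constant factors (C = -5) combine into one prefactor.
Ratio: r(k) = 1 * 1 / [(k+\frac{2}{3}) (k+1) (k+1)] - rational; roots negated = parameters, x = 1, C = -5.


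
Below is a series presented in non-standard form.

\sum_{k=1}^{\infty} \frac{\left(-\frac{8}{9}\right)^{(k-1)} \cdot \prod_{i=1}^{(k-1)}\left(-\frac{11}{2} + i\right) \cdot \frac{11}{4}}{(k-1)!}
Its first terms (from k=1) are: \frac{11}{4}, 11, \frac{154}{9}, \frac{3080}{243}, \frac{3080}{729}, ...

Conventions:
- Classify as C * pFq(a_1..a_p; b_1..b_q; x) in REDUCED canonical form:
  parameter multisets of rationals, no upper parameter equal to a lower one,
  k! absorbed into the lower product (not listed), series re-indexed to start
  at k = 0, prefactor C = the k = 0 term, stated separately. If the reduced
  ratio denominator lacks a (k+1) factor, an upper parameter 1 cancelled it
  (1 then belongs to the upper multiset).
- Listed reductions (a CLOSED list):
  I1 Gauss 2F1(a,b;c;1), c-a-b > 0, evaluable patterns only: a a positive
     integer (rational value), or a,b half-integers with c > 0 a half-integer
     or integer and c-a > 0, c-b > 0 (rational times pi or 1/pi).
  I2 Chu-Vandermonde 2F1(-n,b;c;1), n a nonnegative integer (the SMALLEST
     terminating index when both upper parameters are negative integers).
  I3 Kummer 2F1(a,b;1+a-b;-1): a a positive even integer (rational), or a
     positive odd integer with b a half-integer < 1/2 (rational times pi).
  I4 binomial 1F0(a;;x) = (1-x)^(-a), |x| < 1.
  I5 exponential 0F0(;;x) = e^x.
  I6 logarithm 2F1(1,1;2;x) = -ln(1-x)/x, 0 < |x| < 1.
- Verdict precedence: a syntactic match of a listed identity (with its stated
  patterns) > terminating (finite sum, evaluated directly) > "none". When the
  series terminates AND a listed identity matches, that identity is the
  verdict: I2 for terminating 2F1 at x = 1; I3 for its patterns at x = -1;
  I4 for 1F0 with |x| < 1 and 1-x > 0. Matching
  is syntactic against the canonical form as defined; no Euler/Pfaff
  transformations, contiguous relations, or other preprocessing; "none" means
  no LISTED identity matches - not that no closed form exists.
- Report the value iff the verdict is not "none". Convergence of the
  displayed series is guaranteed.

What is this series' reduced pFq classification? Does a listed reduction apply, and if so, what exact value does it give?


Classification (C = \frac{11}{4}): 1F0 with upper {-\frac{9}{2}}, lower {-}, argument x = -\frac{8}{9}. Verdict: binomial (I4) fires (the 1F0 binomial series: exponent 9/2, x = -\frac{8}{9}). Exact value: \frac{11}{4} \cdot \left(\frac{17}{9}\right)^{\frac{9}{2}}.

First insight: t_0 being \frac{11}{4}, the running product (C = 11/4) telescopes to a rising factorial.
Ratio: r(k) = -\frac{8}{9} * (k-\frac{9}{2}) / [(k+1)] - rational in k. x = -\frac{8}{9}; t_0 = \frac{11}{4}; negate the roots.


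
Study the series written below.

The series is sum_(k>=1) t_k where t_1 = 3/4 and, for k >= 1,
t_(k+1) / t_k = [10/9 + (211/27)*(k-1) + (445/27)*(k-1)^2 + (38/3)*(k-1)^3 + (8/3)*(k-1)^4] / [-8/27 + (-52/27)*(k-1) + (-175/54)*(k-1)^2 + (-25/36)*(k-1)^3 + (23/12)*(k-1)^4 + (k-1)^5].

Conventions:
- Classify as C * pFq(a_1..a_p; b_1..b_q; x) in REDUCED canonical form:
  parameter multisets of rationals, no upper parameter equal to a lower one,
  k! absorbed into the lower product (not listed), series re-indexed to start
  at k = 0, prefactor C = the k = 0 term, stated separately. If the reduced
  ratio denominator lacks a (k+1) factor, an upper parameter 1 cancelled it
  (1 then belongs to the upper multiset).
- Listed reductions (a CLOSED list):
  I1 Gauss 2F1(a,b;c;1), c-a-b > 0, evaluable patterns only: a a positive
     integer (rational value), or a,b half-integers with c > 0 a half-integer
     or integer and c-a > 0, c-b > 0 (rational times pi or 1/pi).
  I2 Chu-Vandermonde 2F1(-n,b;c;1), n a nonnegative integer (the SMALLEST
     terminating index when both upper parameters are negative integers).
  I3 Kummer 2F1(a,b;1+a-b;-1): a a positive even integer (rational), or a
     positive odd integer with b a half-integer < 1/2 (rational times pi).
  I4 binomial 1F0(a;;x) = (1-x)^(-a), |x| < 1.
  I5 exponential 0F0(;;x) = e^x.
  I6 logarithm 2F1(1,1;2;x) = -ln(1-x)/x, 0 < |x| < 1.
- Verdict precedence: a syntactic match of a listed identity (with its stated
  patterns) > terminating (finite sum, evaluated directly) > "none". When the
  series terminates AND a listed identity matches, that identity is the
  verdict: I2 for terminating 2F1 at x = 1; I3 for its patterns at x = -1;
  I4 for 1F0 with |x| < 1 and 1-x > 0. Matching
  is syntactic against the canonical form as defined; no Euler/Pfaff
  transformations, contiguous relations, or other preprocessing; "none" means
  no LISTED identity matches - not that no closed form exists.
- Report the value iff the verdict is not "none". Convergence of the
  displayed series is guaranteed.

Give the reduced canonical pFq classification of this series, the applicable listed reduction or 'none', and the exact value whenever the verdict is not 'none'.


This is 3/4 * 2F2(5/6, 3; -4/3, 4/3; 8/3) in reduced canonical form. Verdict: none - at argument 8/3 the multisets {5/6, 3} ; {-4/3, 4/3} match no listed identity.

Key observation: t_0 = 3/4 here, and the parameter 1/4 appears in both the upper and lower lists and cancels (alongside the other common factor).
Adjacent-term ratio: r(k) = (8/3) * (k+5/6) (k+3) / [(k-4/3) (k+4/3) (k+1)] - rational; roots negated = parameters, x = (8/3), C = 3/4.


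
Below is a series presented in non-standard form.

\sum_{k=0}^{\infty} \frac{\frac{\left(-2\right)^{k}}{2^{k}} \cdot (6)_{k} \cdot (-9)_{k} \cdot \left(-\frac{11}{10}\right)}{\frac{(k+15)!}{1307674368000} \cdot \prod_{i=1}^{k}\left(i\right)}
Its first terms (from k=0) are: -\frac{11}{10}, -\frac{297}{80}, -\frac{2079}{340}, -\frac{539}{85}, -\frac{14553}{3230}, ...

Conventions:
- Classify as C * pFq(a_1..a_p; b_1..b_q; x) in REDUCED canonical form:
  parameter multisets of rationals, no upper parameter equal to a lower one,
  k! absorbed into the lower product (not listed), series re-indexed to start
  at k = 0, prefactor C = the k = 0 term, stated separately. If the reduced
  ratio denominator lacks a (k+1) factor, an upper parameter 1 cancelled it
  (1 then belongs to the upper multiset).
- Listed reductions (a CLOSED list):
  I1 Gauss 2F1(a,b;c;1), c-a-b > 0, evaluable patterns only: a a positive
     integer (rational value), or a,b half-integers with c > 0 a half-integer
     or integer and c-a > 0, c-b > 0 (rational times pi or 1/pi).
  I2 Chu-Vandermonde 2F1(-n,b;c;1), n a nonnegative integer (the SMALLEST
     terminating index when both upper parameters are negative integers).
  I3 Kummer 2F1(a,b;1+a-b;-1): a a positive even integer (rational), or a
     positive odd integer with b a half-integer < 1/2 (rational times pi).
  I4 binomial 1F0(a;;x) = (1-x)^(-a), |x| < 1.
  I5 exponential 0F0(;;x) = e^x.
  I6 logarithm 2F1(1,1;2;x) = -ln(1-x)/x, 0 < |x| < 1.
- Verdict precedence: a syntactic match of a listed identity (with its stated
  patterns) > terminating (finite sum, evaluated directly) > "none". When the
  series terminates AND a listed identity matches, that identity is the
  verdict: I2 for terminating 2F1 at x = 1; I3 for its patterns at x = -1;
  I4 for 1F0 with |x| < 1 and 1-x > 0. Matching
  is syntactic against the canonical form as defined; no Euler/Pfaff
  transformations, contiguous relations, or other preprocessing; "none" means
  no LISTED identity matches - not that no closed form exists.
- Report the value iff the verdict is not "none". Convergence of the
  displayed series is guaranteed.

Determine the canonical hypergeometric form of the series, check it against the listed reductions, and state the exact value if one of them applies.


The series (x = -1) is 2F1: upper {-9, 6}, lower {16}, prefactor -\frac{11}{10}. Verdict: the Kummer evaluation I3 applies (x = -1; c = 16 equals 1+a-b for upper {-9, 6}: listed pattern). Exact value: -\frac{1001}{40}.

The tell: x = -1 and the product of the first k integers (C = -11/10, x = -1) is k!.
Ratio: r(k) = -1 * (k-9) (k+6) / [(k+16) (k+1)] ; factor over Q: parameters, x = -1, and C = -\frac{11}{10}.


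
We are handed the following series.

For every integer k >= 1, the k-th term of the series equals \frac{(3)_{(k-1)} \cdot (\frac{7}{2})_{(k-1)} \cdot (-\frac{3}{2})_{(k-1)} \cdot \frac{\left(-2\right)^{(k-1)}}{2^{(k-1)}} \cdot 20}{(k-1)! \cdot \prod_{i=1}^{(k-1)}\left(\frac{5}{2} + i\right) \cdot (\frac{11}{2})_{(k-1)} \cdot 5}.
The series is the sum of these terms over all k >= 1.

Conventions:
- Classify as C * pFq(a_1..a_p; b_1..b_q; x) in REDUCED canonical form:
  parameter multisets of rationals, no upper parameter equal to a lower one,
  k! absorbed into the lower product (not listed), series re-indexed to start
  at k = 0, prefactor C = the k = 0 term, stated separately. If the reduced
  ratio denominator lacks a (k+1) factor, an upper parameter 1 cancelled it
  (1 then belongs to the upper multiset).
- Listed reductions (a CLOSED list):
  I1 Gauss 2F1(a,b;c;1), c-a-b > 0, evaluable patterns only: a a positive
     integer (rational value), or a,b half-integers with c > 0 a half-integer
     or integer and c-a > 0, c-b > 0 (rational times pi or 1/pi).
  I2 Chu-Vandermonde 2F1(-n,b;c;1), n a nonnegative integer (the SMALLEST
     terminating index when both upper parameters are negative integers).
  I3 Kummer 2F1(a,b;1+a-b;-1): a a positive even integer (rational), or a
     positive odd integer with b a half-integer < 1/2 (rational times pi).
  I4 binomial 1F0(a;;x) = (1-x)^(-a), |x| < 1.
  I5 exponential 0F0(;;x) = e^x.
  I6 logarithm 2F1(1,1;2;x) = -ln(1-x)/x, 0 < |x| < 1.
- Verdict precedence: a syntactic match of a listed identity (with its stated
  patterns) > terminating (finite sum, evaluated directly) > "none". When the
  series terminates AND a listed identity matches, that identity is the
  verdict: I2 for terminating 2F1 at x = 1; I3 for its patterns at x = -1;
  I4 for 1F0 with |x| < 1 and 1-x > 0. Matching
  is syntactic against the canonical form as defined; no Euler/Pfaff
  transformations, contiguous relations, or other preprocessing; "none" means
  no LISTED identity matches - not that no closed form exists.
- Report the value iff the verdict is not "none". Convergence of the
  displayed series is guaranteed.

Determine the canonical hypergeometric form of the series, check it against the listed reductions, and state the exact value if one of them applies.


This is 4 * 2F1(-\frac{3}{2}, 3; \frac{11}{2}; -1) in reduced canonical form. Verdict: Kummer's theorem (I3) fires (x = -1; c = \frac{11}{2} equals 1+a-b for upper {-\frac{3}{2}, 3}: listed pattern). Exact value: \frac{315}{128} \cdot \pi.

Key step: with t_0 = 4, the parameter 7/2 appears in both the upper and lower lists and cancels.
Consecutive-term ratio: r(k) = -1 * (k-\frac{3}{2}) (k+3) / [(k+\frac{11}{2}) (k+1)] - rational in k. x = -1; t_0 = 4; negate the roots.


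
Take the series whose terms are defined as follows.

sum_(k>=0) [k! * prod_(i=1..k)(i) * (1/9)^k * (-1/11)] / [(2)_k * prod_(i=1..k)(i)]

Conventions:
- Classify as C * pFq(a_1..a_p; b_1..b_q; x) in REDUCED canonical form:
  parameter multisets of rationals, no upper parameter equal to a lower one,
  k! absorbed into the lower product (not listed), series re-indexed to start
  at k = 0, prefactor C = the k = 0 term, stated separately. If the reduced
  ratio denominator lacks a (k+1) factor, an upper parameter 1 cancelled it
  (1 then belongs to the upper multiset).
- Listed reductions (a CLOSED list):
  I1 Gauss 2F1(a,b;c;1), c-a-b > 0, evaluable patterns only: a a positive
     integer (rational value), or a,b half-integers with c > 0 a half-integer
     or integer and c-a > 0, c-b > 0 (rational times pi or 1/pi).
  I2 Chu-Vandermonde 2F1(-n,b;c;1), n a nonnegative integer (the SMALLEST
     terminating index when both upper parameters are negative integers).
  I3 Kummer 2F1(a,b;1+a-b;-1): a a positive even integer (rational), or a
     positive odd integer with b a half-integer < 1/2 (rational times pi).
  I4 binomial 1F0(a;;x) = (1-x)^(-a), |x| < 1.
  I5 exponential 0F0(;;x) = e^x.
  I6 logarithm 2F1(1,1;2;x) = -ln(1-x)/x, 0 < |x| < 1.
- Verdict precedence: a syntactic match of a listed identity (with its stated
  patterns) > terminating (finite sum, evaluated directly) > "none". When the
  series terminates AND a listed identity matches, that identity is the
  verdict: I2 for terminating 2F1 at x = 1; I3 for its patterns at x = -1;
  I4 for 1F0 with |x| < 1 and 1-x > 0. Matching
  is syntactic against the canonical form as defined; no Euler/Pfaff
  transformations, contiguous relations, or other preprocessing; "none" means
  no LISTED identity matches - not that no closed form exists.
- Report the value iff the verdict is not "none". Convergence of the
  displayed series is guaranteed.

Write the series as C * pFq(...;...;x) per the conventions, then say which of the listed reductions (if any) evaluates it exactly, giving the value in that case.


The series (x = 1/9) is 2F1: upper {1, 1}, lower {2}, prefactor -1/11. Verdict: this is the I6 logarithm reduction (the logarithm: parameters (1,1;2), x = 1/9). Exact value: (9/11) * ln(8/9).

First insight: x = (1/9) and the running product (C = -1/11, x = 1/9) telescopes to a rising factorial.
Adjacent-term ratio: r(k) = (1/9) * (k+1) (k+1) / [(k+2) (k+1)] - rational in k, leading ratio (1/9); with t_0 = -1/11, classification follows.


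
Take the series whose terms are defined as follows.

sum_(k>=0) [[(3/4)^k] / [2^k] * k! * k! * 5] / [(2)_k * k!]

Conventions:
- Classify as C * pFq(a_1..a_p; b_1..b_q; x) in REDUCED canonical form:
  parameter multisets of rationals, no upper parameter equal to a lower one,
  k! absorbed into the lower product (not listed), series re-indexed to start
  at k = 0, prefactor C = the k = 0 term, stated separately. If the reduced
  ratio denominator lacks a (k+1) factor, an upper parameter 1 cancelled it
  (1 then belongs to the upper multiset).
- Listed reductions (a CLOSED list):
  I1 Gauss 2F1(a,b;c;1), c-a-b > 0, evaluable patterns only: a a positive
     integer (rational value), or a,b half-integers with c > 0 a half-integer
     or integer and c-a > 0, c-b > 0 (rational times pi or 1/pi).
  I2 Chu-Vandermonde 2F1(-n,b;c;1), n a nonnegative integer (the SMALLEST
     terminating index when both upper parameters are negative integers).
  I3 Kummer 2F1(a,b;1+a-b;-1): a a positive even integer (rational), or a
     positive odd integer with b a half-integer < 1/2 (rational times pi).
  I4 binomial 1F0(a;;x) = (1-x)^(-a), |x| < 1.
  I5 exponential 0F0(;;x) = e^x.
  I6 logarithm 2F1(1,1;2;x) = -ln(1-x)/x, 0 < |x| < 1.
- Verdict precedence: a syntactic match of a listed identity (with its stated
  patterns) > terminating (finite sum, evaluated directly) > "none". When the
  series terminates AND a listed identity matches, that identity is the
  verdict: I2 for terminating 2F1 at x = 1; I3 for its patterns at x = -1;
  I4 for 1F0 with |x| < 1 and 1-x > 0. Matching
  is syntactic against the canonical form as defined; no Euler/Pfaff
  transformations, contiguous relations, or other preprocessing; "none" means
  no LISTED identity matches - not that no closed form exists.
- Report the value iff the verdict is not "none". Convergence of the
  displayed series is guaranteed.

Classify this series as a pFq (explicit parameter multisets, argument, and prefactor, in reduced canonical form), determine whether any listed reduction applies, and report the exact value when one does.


With C = 5: the canonical form is 2F1(1, 1; 2; 3/8). Verdict: this is the I6 logarithm reduction (the logarithm: parameters (1,1;2), x = 3/8). Value: (-40/3) * ln(5/8).

Key step: x = (3/8) and the two k-th powers (C = 5) combine into one argument.
Step ratio: r(k) = (3/8) * (k+1) (k+1) / [(k+2) (k+1)] ; factor over Q: parameters, x = (3/8), and C = 5.


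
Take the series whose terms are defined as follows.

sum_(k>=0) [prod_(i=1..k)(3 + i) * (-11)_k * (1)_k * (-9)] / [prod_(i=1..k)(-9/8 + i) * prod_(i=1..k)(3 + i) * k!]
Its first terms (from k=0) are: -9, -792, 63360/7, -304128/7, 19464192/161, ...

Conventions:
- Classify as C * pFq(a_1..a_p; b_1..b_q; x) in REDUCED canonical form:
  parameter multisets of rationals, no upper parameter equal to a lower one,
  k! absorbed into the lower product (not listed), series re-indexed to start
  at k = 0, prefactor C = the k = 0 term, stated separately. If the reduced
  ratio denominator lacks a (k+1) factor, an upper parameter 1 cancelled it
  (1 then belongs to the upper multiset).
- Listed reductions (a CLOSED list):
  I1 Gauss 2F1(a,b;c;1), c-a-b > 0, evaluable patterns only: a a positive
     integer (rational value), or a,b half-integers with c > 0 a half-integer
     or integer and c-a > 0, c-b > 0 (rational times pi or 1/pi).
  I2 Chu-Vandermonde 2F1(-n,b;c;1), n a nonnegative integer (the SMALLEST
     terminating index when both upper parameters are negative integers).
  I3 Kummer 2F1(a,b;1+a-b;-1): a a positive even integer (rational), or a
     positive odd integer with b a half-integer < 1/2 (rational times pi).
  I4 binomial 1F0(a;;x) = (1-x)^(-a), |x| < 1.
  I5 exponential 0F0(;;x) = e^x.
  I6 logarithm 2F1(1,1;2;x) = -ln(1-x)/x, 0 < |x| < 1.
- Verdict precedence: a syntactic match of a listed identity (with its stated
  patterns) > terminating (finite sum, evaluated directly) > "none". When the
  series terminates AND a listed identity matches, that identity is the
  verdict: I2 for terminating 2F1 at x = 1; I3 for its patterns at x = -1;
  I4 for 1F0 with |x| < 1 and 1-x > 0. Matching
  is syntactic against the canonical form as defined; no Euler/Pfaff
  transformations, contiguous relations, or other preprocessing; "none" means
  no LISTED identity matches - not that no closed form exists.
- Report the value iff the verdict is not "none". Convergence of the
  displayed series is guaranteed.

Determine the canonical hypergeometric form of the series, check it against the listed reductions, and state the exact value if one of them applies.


The series (x = 1) is 2F1: upper {-11, 1}, lower {-1/8}, prefactor -9. Verdict at x = 1: Vandermonde's identity (I2) matches (terminating 2F1 at x = 1 with n = 11, b = 1, c = -1/8). Hence: 81/79.

The tell: t_0 being -9, the lower running product (C = -9) is a rising factorial.
Adjacent-term ratio: r(k) = 1 * (k-11) (k+1) / [(k-1/8) (k+1)] ; factor over Q: parameters, x = 1, and C = -9.


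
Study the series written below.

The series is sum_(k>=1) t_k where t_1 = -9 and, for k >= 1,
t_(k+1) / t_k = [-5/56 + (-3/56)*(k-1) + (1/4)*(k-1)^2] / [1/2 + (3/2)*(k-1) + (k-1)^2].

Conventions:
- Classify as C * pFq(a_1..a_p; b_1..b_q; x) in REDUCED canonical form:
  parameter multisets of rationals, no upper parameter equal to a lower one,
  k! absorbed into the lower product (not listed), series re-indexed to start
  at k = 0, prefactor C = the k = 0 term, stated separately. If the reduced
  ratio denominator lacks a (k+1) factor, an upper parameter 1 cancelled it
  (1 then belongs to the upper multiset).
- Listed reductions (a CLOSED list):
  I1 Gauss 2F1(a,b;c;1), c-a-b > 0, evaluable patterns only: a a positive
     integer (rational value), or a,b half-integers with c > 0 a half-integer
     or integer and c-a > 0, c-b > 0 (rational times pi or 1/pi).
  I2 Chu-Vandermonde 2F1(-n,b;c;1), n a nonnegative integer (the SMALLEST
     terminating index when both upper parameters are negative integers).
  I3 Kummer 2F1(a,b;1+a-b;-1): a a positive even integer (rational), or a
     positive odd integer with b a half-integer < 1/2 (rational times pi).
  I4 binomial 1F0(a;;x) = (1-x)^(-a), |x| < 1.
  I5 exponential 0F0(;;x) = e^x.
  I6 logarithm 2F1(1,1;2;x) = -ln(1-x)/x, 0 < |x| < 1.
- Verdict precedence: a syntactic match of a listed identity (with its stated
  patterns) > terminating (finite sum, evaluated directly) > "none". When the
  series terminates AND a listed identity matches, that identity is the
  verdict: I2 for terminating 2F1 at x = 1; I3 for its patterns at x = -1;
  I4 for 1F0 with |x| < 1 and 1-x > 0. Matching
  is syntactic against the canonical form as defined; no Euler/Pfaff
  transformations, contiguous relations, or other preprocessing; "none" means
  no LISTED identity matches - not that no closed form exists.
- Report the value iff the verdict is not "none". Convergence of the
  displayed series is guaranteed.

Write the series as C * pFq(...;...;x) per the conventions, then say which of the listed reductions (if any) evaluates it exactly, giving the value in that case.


This is -9 * 1F0(-5/7; -; 1/4) in reduced canonical form. Verdict: the binomial series (I4) matches (the 1F0 binomial series: exponent 5/7, x = 1/4). Its exact value is (-9) * (3/4)^(5/7).

Key step: t_0 being -9, the ratio is unreduced: k + 1/2 divides both sides (prefactor -9).
Term ratio: r(k) = (1/4) * (k-5/7) / [(k+1)] - poly over poly, x = (1/4) from leading terms; C = -9 at k = 0.


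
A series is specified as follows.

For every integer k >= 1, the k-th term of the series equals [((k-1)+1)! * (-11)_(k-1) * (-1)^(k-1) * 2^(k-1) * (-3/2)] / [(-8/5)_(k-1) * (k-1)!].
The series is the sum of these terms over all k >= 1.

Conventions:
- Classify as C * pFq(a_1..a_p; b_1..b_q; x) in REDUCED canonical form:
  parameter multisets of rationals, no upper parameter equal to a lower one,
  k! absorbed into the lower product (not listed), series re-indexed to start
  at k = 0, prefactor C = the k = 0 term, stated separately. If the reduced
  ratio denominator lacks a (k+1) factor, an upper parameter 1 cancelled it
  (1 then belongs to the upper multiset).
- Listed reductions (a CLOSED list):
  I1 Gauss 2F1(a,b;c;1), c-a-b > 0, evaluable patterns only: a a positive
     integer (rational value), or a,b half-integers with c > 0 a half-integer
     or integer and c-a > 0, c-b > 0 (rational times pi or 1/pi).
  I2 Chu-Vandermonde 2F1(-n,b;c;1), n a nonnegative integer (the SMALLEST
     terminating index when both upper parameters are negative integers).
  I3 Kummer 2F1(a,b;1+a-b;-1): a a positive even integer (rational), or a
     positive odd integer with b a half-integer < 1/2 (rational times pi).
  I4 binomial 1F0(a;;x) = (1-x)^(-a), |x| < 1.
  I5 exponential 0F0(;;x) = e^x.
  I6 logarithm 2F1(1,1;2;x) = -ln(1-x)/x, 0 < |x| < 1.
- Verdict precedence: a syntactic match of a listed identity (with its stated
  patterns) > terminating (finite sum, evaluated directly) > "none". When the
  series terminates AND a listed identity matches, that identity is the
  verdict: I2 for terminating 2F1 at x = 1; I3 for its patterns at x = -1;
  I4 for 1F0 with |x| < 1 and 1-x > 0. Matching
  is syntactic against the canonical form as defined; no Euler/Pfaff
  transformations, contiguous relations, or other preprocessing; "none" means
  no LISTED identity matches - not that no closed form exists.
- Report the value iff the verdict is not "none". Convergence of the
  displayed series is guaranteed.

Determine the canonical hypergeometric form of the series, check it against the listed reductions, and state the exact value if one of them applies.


First insight: t_0 being -3/2, the factorial ratio (C = -3/2) (k+a-1)!/(a-1)! is a rising factorial (a)_k.
Adjacent-term ratio: r(k) = (-2) * (k-11) (k+2) / [(k-8/5) (k+1)] ; factor over Q: parameters, x = (-2), and C = -3/2.

Reduced: x = -2, 2F1, upper = {-11, 2}, lower = {-8/5}, C = -3/2. Verdict: terminating - no listed pattern fits, but -11 in the upper list cuts the series at k = 11; direct evaluation. Exact value: -14442859109673/17612.


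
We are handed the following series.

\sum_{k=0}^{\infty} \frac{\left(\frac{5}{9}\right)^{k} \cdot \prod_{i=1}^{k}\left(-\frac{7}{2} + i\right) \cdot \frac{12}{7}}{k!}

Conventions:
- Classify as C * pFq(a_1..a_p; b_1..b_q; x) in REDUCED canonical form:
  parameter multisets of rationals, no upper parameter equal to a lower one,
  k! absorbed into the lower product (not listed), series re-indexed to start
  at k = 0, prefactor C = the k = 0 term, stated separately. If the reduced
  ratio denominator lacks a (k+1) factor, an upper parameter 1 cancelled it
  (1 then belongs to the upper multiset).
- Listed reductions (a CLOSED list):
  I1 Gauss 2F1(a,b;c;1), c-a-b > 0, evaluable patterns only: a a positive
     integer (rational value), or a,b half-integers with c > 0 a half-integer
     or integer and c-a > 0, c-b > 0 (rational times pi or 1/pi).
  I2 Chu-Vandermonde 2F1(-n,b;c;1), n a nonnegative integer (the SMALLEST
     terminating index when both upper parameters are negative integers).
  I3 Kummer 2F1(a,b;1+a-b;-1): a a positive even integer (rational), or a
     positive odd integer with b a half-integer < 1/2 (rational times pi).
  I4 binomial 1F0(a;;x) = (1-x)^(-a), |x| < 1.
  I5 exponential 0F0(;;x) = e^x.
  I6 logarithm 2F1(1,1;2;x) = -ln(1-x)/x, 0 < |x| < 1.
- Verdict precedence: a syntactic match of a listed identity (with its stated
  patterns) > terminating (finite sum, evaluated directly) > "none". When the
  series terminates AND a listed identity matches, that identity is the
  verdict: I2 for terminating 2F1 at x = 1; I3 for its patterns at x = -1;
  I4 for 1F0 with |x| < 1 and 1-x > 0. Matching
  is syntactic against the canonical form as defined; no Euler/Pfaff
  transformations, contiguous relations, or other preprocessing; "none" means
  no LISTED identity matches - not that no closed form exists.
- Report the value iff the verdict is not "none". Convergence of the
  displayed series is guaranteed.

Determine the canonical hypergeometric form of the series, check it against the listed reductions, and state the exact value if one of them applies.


The series (x = \frac{5}{9}) is 1F0: upper {-\frac{5}{2}}, lower {-}, prefactor \frac{12}{7}. Verdict: binomial (I4) fires (the 1F0 binomial series: exponent 5/2, x = \frac{5}{9}). Its exact value is \frac{12}{7} \cdot \left(\frac{4}{9}\right)^{\frac{5}{2}}.

The tell: from the first term \frac{12}{7}: the running product (C = 12/7, x = 5/9) telescopes to a rising factorial.
Ratio: r(k) = \frac{5}{9} * (k-\frac{5}{2}) / [(k+1)] - rational in k, leading ratio \frac{5}{9}; with t_0 = \frac{12}{7}, classification follows.


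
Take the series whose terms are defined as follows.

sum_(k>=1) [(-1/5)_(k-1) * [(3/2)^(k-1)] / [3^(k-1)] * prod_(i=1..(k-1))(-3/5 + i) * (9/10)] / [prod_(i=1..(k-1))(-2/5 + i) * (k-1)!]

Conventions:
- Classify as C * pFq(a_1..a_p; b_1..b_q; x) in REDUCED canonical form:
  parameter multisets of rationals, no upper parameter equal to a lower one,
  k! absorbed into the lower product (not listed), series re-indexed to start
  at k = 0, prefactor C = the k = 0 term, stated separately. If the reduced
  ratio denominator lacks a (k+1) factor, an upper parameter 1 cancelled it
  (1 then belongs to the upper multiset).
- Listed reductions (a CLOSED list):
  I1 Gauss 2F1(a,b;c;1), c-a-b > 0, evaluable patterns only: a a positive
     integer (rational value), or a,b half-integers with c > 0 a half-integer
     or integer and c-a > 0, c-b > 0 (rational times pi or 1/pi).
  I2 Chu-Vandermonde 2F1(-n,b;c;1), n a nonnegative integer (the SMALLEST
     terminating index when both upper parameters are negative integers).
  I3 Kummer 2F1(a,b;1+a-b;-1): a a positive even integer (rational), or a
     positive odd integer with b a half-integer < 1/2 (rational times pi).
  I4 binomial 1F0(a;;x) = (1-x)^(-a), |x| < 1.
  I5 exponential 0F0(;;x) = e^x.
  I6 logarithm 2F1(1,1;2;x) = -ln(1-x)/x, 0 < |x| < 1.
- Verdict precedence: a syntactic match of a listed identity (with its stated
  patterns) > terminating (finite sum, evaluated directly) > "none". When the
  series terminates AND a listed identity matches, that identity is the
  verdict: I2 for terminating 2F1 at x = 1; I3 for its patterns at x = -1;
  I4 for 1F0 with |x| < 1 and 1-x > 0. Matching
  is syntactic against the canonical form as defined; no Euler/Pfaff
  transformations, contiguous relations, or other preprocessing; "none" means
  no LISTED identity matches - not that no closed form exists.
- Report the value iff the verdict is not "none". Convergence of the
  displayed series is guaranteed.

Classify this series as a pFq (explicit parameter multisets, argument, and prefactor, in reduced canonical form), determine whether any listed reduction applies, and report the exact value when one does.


Reduced: x = 1/2, 2F1, upper = {-1/5, 2/5}, lower = {3/5}, C = 9/10. Verdict: none - this 2F1 at x = 1/2 matches no listed pattern, and upper {-1/5, 2/5} holds no stopper.

Key step: t_0 being 9/10, the two k-th powers (C = 9/10) combine into one argument.
Consecutive-term ratio: r(k) = (1/2) * (k-1/5) (k+2/5) / [(k+3/5) (k+1)] - rational in k, leading ratio (1/2); with t_0 = 9/10, classification follows.


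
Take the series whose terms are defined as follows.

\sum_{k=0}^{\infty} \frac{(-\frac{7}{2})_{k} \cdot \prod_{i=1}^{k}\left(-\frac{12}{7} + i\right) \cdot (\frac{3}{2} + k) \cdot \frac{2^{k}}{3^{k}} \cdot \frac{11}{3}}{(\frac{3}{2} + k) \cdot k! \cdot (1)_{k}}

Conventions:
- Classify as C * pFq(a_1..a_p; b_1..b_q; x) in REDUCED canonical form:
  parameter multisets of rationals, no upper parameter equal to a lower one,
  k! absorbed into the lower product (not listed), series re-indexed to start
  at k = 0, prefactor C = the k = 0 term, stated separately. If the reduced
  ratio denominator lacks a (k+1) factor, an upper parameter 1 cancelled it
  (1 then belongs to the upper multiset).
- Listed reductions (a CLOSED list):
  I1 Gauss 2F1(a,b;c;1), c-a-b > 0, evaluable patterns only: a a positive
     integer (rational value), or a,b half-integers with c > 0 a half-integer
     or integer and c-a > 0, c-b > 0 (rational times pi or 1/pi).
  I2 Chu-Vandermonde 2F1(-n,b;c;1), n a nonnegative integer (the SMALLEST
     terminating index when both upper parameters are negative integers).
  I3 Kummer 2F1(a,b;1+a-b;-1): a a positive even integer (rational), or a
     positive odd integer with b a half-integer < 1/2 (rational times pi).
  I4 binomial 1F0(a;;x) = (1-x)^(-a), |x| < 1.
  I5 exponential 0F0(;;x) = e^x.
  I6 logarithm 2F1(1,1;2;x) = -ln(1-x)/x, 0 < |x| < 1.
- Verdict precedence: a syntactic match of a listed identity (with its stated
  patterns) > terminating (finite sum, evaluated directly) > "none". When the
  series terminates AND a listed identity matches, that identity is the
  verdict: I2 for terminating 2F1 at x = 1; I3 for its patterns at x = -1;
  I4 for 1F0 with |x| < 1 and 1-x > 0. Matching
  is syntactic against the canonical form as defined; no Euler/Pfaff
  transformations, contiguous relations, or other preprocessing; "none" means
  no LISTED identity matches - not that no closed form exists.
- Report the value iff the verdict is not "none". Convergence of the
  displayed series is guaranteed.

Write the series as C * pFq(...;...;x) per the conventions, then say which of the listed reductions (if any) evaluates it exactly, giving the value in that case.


Reduced: x = \frac{2}{3}, 2F1, upper = {-\frac{7}{2}, -\frac{5}{7}}, lower = {1}, C = \frac{11}{3}. Verdict: none - at argument \frac{2}{3} the multisets {-\frac{7}{2}, -\frac{5}{7}} ; {1} match no listed identity.

Key step: from the first term \frac{11}{3}: striking the common factor k + 3/2 reduces the term (C = 11/3).
Ratio: r(k) = \frac{2}{3} * (k-\frac{7}{2}) (k-\frac{5}{7}) / [(k+1) (k+1)] ; factor over Q: parameters, x = \frac{2}{3}, and C = \frac{11}{3}.


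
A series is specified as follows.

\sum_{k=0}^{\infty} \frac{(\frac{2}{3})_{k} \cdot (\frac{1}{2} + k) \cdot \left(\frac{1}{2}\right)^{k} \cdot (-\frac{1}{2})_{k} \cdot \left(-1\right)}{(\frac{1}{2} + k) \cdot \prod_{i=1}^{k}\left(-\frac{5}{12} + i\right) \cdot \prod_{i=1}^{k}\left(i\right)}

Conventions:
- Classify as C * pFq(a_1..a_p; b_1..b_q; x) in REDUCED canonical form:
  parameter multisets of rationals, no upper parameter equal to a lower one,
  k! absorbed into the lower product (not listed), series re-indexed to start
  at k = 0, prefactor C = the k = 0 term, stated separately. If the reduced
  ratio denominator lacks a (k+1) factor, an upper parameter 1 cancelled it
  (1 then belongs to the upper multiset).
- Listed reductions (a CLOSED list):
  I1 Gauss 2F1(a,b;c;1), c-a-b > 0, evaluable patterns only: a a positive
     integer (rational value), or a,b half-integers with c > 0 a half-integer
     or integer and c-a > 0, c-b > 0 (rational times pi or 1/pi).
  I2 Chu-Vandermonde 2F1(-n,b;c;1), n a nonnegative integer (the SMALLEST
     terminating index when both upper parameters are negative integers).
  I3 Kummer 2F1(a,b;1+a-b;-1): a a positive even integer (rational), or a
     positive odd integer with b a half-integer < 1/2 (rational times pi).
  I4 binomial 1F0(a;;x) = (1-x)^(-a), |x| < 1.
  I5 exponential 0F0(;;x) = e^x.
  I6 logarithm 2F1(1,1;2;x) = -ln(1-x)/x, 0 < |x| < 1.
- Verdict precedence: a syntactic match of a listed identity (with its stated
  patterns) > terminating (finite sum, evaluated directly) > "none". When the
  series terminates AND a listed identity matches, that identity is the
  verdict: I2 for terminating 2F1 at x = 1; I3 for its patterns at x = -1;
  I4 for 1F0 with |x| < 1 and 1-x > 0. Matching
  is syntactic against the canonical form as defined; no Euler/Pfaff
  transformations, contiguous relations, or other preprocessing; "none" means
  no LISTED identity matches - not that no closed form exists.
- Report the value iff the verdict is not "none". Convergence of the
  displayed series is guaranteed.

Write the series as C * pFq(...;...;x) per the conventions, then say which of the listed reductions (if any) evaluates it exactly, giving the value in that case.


Key observation: with t_0 = -1, the lower running product (C = -1) is a rising factorial.
Adjacent-term ratio: r(k) = \frac{1}{2} * (k-\frac{1}{2}) (k+\frac{2}{3}) / [(k+\frac{7}{12}) (k+1)] - rational; roots negated = parameters, x = \frac{1}{2}, C = -1.

x = \frac{1}{2} here; the reduced form reads 2F1, upper {-\frac{1}{2}, \frac{2}{3}}, lower {\frac{7}{12}}, C = -1. Verdict: none - at argument \frac{1}{2} the multisets {-\frac{1}{2}, \frac{2}{3}} ; {\frac{7}{12}} match no listed identity.


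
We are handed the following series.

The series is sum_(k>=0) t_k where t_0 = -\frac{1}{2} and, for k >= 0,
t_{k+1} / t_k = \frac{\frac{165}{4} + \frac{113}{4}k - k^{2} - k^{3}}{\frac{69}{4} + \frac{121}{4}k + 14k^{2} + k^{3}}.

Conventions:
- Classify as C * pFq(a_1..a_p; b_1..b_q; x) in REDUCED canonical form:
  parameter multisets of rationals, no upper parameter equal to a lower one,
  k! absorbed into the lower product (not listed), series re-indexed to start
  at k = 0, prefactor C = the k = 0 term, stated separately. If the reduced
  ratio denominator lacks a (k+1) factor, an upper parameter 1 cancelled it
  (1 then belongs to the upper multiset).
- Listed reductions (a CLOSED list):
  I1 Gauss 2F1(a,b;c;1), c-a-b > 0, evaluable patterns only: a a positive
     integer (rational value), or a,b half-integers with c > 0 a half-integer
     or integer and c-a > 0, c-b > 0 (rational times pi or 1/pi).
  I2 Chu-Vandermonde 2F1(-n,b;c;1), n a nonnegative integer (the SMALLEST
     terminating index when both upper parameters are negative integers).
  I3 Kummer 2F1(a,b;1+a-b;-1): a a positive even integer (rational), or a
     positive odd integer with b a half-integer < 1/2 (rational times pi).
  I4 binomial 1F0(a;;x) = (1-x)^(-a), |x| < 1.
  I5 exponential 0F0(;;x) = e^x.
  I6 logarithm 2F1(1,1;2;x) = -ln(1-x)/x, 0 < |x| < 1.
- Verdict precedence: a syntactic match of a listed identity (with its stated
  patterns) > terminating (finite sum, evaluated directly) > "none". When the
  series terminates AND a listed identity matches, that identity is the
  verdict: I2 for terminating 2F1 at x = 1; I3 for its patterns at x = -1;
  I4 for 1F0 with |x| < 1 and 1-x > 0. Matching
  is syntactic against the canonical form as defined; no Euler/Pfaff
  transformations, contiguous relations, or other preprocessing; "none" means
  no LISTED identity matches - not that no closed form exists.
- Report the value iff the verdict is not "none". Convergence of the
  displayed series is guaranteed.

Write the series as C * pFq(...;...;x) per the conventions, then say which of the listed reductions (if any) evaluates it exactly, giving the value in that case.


The tell: t_0 being -\frac{1}{2}, factor the ratio over Q (C = -1/2): negated roots = parameters.
Consecutive-term ratio: r(k) = -1 * (k-\frac{11}{2}) (k+5) / [(k+\frac{23}{2}) (k+1)] - rational in k. x = -1; t_0 = -\frac{1}{2}; negate the roots.

At argument -1: a 2F1 with upper {-\frac{11}{2}, 5}, lower {\frac{23}{2}}, scaled by C = -\frac{1}{2}. Verdict: Kummer (I3) applies (x = -1; c = \frac{23}{2} equals 1+a-b for upper {-\frac{11}{2}, 5}: listed pattern). Sum: \left(-\frac{43648605}{33554432}\right) \cdot \pi.
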